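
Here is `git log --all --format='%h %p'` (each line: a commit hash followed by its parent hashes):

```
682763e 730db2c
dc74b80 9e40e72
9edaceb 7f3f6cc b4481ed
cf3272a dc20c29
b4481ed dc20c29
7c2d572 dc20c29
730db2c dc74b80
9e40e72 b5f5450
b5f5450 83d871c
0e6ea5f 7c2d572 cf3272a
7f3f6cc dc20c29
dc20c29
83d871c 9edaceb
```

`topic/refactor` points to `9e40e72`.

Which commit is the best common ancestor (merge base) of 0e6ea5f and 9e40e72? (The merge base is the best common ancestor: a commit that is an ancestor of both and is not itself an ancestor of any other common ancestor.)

dc20c29

Ancestors of 0e6ea5f: {0e6ea5f, 7c2d572, cf3272a, dc20c29}.
Ancestors of 9e40e72: {7f3f6cc, 83d871c, 9e40e72, 9edaceb, b4481ed, b5f5450, dc20c29}.
Common ancestors: {dc20c29}.
The only common ancestor is dc20c29, so it is the merge base.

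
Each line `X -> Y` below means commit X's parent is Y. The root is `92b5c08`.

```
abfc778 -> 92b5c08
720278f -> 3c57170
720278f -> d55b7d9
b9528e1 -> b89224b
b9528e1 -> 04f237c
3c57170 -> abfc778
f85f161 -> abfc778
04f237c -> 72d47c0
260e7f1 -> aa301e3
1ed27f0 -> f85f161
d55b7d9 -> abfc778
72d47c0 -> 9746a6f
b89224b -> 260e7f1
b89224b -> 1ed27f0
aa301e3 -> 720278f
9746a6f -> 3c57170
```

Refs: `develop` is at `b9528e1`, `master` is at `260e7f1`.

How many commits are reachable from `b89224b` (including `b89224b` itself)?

Walking parent pointers from b89224b: reachable set = {1ed27f0, 260e7f1, 3c57170, 720278f, 92b5c08, aa301e3, abfc778, b89224b, d55b7d9, f85f161}.
That is 10 commits.

10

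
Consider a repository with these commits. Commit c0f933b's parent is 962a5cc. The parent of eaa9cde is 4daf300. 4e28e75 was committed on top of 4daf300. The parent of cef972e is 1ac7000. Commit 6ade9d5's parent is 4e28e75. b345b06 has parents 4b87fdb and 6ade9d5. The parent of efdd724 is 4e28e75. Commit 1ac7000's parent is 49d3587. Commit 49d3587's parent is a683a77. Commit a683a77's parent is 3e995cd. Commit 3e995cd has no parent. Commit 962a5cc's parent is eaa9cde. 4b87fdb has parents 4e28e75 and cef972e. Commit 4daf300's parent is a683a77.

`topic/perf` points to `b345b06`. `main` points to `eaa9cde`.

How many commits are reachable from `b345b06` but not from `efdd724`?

Reachable from b345b06: {1ac7000, 3e995cd, 49d3587, 4b87fdb, 4daf300, 4e28e75, 6ade9d5, a683a77, b345b06, cef972e}.
Reachable from efdd724: {3e995cd, 4daf300, 4e28e75, a683a77, efdd724}.
In b345b06's history but not efdd724's: {1ac7000, 49d3587, 4b87fdb, 6ade9d5, b345b06, cef972e} — 6 commits.

6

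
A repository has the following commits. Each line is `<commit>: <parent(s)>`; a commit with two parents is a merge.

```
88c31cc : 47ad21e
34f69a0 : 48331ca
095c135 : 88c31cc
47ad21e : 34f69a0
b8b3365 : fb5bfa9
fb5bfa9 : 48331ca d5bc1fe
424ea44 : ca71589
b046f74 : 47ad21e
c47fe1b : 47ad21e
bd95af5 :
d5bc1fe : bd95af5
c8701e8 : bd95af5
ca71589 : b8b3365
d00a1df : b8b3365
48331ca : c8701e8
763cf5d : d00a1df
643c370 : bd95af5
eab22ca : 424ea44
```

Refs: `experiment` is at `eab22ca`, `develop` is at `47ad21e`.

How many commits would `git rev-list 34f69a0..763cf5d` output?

Reachable from 763cf5d: {48331ca, 763cf5d, b8b3365, bd95af5, c8701e8, d00a1df, d5bc1fe, fb5bfa9}.
Reachable from 34f69a0: {34f69a0, 48331ca, bd95af5, c8701e8}.
In 763cf5d's history but not 34f69a0's: {763cf5d, b8b3365, d00a1df, d5bc1fe, fb5bfa9} — 5 commits.

5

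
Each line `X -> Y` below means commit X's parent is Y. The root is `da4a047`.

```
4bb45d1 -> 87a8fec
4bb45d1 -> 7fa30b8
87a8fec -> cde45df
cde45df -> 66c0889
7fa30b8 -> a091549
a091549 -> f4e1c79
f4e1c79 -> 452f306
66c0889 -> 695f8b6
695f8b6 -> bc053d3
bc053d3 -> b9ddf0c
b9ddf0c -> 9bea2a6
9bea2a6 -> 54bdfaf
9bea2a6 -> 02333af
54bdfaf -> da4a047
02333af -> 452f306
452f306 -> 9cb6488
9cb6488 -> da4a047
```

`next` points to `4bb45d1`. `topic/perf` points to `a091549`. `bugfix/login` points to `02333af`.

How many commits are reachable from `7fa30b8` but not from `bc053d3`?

3

Reachable from 7fa30b8: {452f306, 7fa30b8, 9cb6488, a091549, da4a047, f4e1c79}.
Reachable from bc053d3: {02333af, 452f306, 54bdfaf, 9bea2a6, 9cb6488, b9ddf0c, bc053d3, da4a047}.
In 7fa30b8's history but not bc053d3's: {7fa30b8, a091549, f4e1c79} — 3 commits.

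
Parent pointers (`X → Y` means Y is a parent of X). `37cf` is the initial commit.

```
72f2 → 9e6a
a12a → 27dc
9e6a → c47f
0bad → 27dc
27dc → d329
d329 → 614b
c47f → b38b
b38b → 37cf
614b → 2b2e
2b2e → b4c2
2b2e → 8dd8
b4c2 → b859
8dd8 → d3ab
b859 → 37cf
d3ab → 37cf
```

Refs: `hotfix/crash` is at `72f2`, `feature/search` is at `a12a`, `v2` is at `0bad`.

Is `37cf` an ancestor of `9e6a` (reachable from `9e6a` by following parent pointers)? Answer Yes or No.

Ancestors of 9e6a (commits reachable by following parents): {37cf, 9e6a, b38b, c47f}.
37cf is in that set, so it is an ancestor of 9e6a.

Yes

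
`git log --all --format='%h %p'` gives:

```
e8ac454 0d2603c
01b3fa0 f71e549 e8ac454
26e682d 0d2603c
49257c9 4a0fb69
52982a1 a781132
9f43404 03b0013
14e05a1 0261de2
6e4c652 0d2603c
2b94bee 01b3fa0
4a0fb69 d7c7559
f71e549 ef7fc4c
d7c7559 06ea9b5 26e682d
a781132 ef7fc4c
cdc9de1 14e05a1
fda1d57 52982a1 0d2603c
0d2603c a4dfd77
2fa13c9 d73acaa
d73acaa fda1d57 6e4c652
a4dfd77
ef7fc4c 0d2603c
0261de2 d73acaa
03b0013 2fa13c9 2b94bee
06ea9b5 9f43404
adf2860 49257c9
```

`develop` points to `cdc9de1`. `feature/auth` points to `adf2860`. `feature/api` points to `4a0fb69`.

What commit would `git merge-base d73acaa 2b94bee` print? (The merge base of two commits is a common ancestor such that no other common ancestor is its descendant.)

Ancestors of d73acaa: {0d2603c, 52982a1, 6e4c652, a4dfd77, a781132, d73acaa, ef7fc4c, fda1d57}.
Ancestors of 2b94bee: {01b3fa0, 0d2603c, 2b94bee, a4dfd77, e8ac454, ef7fc4c, f71e549}.
Common ancestors: {0d2603c, a4dfd77, ef7fc4c}.
Among these, ef7fc4c is not an ancestor of any other common ancestor — it is the merge base.

ef7fc4c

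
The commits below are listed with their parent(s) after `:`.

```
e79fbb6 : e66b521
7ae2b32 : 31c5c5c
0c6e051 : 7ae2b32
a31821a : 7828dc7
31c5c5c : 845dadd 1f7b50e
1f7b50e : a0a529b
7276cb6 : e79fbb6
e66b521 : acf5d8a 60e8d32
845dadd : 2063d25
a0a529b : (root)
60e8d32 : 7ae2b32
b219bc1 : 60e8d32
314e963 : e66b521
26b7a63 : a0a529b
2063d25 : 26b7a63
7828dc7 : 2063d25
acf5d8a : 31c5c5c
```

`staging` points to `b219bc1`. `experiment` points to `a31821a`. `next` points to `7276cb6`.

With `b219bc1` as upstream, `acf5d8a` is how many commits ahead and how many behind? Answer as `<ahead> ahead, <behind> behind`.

1 ahead, 3 behind

Reachable from acf5d8a: {1f7b50e, 2063d25, 26b7a63, 31c5c5c, 845dadd, a0a529b, acf5d8a}.
Reachable from b219bc1: {1f7b50e, 2063d25, 26b7a63, 31c5c5c, 60e8d32, 7ae2b32, 845dadd, a0a529b, b219bc1}.
Only in acf5d8a's history (ahead): {acf5d8a} — 1.
Only in b219bc1's history (behind): {60e8d32, 7ae2b32, b219bc1} — 3.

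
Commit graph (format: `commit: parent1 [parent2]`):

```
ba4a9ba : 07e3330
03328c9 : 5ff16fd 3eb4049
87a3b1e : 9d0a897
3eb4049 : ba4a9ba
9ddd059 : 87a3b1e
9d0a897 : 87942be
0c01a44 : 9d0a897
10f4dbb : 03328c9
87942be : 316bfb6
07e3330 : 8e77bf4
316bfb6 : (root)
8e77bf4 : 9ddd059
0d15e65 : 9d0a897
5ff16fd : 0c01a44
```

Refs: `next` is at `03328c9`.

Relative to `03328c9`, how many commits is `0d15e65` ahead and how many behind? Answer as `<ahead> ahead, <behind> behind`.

1 ahead, 9 behind

Reachable from 0d15e65: {0d15e65, 316bfb6, 87942be, 9d0a897}.
Reachable from 03328c9: {03328c9, 07e3330, 0c01a44, 316bfb6, 3eb4049, 5ff16fd, 87942be, 87a3b1e, 8e77bf4, 9d0a897, 9ddd059, ba4a9ba}.
Only in 0d15e65's history (ahead): {0d15e65} — 1.
Only in 03328c9's history (behind): {03328c9, 07e3330, 0c01a44, 3eb4049, 5ff16fd, 87a3b1e, 8e77bf4, 9ddd059, ba4a9ba} — 9.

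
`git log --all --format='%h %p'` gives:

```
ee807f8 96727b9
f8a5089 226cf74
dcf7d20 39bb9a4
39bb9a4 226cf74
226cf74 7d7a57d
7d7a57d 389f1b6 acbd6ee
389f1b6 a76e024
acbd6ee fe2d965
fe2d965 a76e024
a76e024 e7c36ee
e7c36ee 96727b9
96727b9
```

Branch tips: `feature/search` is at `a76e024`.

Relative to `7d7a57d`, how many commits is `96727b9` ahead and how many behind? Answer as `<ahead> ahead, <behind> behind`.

Reachable from 96727b9: {96727b9}.
Reachable from 7d7a57d: {389f1b6, 7d7a57d, 96727b9, a76e024, acbd6ee, e7c36ee, fe2d965}.
Only in 96727b9's history (ahead): {} — 0.
Only in 7d7a57d's history (behind): {389f1b6, 7d7a57d, a76e024, acbd6ee, e7c36ee, fe2d965} — 6.

0 ahead, 6 behind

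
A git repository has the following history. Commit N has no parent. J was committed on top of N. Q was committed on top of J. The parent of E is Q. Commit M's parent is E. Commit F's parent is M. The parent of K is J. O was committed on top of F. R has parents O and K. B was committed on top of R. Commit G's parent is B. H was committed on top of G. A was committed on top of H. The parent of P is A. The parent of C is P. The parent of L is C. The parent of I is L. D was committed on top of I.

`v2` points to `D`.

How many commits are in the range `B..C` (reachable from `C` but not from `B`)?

5

Reachable from C: {A, B, C, E, F, G, H, J, K, M, N, O, P, Q, R}.
Reachable from B: {B, E, F, J, K, M, N, O, Q, R}.
In C's history but not B's: {A, C, G, H, P} — 5 commits.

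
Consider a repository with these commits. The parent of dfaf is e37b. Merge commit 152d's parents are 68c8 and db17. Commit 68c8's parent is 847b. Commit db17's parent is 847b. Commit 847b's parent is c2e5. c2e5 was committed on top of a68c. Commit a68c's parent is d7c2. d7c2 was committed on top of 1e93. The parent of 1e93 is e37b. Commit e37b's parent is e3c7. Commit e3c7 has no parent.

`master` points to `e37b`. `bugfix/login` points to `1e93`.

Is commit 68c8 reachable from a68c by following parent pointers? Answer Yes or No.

No

Ancestors of a68c: {1e93, a68c, d7c2, e37b, e3c7}.
68c8 is not in that set, so it is not an ancestor of a68c.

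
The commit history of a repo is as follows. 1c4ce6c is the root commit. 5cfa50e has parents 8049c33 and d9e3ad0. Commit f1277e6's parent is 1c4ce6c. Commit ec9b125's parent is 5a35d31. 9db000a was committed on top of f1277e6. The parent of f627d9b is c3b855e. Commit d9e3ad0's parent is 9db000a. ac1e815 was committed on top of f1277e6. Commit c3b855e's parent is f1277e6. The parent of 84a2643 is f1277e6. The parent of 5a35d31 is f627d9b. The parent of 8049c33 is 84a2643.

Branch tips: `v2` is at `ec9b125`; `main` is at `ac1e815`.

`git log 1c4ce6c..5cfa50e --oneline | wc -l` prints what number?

Reachable from 5cfa50e: {1c4ce6c, 5cfa50e, 8049c33, 84a2643, 9db000a, d9e3ad0, f1277e6}.
Reachable from 1c4ce6c: {1c4ce6c}.
In 5cfa50e's history but not 1c4ce6c's: {5cfa50e, 8049c33, 84a2643, 9db000a, d9e3ad0, f1277e6} — 6 commits.

6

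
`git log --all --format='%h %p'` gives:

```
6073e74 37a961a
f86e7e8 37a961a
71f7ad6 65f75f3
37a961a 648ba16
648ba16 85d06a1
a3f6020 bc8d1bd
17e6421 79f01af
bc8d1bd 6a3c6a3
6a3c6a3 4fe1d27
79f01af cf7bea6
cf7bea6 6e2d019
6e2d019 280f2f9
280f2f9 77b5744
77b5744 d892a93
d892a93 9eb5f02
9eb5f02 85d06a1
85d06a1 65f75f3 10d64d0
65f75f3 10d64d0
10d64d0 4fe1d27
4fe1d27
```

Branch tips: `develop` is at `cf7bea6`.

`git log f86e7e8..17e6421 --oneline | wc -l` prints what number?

Reachable from 17e6421: {10d64d0, 17e6421, 280f2f9, 4fe1d27, 65f75f3, 6e2d019, 77b5744, 79f01af, 85d06a1, 9eb5f02, cf7bea6, d892a93}.
Reachable from f86e7e8: {10d64d0, 37a961a, 4fe1d27, 648ba16, 65f75f3, 85d06a1, f86e7e8}.
In 17e6421's history but not f86e7e8's: {17e6421, 280f2f9, 6e2d019, 77b5744, 79f01af, 9eb5f02, cf7bea6, d892a93} — 8 commits.

8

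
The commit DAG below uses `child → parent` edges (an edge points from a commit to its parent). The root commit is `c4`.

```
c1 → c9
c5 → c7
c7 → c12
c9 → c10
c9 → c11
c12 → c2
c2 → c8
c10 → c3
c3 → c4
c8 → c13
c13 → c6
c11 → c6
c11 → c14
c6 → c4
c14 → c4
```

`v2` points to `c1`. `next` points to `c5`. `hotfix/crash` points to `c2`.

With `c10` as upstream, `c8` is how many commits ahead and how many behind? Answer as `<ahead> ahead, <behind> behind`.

Reachable from c8: {c13, c4, c6, c8}.
Reachable from c10: {c10, c3, c4}.
Only in c8's history (ahead): {c13, c6, c8} — 3.
Only in c10's history (behind): {c10, c3} — 2.

3 ahead, 2 behind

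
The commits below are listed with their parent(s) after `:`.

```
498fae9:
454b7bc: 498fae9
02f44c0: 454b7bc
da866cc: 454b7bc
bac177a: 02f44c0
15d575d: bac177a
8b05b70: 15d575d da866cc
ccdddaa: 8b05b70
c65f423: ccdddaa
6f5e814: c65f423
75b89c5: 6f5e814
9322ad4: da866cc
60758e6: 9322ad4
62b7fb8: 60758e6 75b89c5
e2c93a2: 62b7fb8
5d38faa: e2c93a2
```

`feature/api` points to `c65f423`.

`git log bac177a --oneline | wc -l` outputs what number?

4

Walking parent pointers from bac177a: reachable set = {02f44c0, 454b7bc, 498fae9, bac177a}.
That is 4 commits.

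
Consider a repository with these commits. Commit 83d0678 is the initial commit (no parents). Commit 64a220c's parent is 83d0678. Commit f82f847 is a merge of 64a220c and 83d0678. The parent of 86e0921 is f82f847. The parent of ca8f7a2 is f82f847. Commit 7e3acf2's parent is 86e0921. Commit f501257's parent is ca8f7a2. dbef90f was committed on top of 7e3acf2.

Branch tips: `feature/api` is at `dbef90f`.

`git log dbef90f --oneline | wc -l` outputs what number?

Walking parent pointers from dbef90f: reachable set = {64a220c, 7e3acf2, 83d0678, 86e0921, dbef90f, f82f847}.
That is 6 commits.

6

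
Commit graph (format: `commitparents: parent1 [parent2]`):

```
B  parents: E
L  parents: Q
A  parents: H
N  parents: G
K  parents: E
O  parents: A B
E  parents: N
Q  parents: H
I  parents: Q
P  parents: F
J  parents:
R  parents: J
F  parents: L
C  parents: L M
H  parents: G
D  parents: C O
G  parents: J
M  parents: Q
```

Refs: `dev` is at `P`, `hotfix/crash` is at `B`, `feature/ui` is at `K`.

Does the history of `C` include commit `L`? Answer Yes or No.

Yes

Ancestors of C (commits reachable by following parents): {C, G, H, J, L, M, Q}.
L is in that set, so it is an ancestor of C.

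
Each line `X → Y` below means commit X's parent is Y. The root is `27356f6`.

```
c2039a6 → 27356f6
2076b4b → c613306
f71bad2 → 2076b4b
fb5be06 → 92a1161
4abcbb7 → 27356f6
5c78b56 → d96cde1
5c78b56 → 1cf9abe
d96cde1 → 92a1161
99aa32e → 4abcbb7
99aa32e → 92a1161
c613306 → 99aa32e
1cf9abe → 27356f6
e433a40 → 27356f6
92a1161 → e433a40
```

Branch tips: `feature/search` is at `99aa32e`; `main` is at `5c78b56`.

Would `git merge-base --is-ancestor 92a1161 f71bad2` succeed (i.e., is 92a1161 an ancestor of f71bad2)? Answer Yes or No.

Ancestors of f71bad2 (commits reachable by following parents): {2076b4b, 27356f6, 4abcbb7, 92a1161, 99aa32e, c613306, e433a40, f71bad2}.
92a1161 is in that set, so it is an ancestor of f71bad2.

Yes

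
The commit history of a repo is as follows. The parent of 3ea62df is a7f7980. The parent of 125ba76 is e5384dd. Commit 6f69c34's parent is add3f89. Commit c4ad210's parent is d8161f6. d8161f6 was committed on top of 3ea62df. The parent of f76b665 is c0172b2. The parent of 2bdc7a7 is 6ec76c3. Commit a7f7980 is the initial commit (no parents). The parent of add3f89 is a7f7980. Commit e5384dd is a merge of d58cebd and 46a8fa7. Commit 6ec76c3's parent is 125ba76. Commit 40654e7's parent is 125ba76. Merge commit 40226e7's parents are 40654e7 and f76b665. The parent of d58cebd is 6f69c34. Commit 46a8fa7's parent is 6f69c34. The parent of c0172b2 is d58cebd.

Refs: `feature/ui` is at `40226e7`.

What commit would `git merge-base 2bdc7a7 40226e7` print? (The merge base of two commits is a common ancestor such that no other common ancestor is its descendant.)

125ba76

Ancestors of 2bdc7a7: {125ba76, 2bdc7a7, 46a8fa7, 6ec76c3, 6f69c34, a7f7980, add3f89, d58cebd, e5384dd}.
Ancestors of 40226e7: {125ba76, 40226e7, 40654e7, 46a8fa7, 6f69c34, a7f7980, add3f89, c0172b2, d58cebd, e5384dd, f76b665}.
Common ancestors: {125ba76, 46a8fa7, 6f69c34, a7f7980, add3f89, d58cebd, e5384dd}.
Among these, 125ba76 is not an ancestor of any other common ancestor — it is the merge base.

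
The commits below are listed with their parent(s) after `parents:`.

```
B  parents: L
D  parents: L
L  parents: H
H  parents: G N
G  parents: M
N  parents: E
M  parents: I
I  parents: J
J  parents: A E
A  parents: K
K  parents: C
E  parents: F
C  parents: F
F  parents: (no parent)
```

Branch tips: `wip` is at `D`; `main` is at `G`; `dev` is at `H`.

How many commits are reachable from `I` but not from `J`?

Reachable from I: {A, C, E, F, I, J, K}.
Reachable from J: {A, C, E, F, J, K}.
In I's history but not J's: {I} — 1 commit.

1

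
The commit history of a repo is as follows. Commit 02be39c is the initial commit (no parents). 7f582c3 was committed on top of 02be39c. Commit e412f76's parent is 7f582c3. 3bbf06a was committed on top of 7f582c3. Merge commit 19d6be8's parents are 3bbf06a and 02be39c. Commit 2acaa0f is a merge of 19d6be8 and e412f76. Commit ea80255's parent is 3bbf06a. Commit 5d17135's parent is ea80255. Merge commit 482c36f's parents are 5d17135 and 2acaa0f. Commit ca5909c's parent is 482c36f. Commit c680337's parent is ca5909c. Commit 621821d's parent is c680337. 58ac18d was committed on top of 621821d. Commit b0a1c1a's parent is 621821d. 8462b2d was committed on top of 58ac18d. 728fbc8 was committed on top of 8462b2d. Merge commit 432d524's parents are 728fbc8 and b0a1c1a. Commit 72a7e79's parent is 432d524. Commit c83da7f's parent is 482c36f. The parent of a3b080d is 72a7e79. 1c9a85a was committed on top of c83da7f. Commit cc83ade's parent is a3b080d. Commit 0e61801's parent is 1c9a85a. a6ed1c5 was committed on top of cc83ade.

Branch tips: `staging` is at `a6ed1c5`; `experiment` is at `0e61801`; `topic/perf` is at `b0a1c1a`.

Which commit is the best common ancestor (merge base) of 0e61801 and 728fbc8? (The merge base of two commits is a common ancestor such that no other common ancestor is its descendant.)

Ancestors of 0e61801: {02be39c, 0e61801, 19d6be8, 1c9a85a, 2acaa0f, 3bbf06a, 482c36f, 5d17135, 7f582c3, c83da7f, e412f76, ea80255}.
Ancestors of 728fbc8: {02be39c, 19d6be8, 2acaa0f, 3bbf06a, 482c36f, 58ac18d, 5d17135, 621821d, 728fbc8, 7f582c3, 8462b2d, c680337, ca5909c, e412f76, ea80255}.
Common ancestors: {02be39c, 19d6be8, 2acaa0f, 3bbf06a, 482c36f, 5d17135, 7f582c3, e412f76, ea80255}.
Among these, 482c36f is not an ancestor of any other common ancestor — it is the merge base.

482c36f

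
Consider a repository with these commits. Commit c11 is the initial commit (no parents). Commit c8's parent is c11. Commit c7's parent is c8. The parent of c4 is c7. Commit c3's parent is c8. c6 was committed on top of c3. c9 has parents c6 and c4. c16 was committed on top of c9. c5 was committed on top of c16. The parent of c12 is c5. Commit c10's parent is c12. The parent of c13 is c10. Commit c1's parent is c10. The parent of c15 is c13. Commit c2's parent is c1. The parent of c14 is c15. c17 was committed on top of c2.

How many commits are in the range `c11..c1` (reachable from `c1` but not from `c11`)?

11

Reachable from c1: {c1, c10, c11, c12, c16, c3, c4, c5, c6, c7, c8, c9}.
Reachable from c11: {c11}.
In c1's history but not c11's: {c1, c10, c12, c16, c3, c4, c5, c6, c7, c8, c9} — 11 commits.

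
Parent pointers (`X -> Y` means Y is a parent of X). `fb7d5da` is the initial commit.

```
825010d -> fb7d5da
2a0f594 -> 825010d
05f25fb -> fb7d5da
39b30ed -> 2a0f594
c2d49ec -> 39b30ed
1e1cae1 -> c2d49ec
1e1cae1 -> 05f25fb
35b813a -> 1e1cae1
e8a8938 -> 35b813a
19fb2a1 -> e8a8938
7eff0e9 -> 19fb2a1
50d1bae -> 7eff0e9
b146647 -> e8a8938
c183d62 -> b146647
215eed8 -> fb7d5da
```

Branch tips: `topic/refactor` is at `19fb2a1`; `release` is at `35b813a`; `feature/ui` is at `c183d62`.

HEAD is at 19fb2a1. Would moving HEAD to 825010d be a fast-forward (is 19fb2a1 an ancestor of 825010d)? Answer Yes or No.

A fast-forward from 19fb2a1 to 825010d is possible iff 19fb2a1 is an ancestor of 825010d.
Ancestors of 825010d: {825010d, fb7d5da}.
19fb2a1 is not among them, so fast-forward is not possible.

No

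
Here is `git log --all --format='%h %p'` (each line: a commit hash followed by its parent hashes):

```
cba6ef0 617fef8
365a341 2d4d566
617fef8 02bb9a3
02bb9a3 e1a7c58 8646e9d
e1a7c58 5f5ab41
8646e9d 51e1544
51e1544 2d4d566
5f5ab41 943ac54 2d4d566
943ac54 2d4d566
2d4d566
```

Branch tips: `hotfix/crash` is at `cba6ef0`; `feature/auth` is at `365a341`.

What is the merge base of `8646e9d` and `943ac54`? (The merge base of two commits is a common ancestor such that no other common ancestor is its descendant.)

2d4d566

Ancestors of 8646e9d: {2d4d566, 51e1544, 8646e9d}.
Ancestors of 943ac54: {2d4d566, 943ac54}.
Common ancestors: {2d4d566}.
The only common ancestor is 2d4d566, so it is the merge base.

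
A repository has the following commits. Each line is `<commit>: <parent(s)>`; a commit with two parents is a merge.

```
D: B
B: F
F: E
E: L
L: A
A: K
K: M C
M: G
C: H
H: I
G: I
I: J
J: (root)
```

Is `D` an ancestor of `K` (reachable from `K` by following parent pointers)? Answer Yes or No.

Ancestors of K: {C, G, H, I, J, K, M}.
D is not in that set, so it is not an ancestor of K.

No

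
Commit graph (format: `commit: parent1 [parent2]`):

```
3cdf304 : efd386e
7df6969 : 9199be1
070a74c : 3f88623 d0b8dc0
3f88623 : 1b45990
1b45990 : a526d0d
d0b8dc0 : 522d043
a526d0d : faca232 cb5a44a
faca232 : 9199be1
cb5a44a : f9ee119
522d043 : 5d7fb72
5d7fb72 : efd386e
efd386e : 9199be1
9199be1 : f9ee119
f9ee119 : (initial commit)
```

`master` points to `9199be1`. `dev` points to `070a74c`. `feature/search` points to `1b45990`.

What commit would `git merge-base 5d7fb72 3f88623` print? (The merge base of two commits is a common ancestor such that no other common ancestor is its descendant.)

Ancestors of 5d7fb72: {5d7fb72, 9199be1, efd386e, f9ee119}.
Ancestors of 3f88623: {1b45990, 3f88623, 9199be1, a526d0d, cb5a44a, f9ee119, faca232}.
Common ancestors: {9199be1, f9ee119}.
Among these, 9199be1 is not an ancestor of any other common ancestor — it is the merge base.

9199be1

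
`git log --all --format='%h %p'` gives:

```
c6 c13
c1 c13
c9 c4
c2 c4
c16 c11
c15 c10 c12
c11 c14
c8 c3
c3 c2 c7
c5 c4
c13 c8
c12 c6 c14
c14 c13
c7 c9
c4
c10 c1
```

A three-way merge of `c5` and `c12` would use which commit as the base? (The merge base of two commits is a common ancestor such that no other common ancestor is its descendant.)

c4

Ancestors of c5: {c4, c5}.
Ancestors of c12: {c12, c13, c14, c2, c3, c4, c6, c7, c8, c9}.
Common ancestors: {c4}.
The only common ancestor is c4, so it is the merge base.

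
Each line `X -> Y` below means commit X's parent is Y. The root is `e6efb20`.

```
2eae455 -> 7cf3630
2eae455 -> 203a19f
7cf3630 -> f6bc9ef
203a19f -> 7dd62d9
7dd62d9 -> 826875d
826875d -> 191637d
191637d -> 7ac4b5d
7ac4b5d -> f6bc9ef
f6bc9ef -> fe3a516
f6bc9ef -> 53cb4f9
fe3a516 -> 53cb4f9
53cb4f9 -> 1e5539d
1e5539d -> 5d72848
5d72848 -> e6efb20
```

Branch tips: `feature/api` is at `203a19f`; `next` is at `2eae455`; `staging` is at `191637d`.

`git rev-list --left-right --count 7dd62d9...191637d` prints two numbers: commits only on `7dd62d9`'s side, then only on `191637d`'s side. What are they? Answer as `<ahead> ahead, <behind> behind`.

Reachable from 7dd62d9: {191637d, 1e5539d, 53cb4f9, 5d72848, 7ac4b5d, 7dd62d9, 826875d, e6efb20, f6bc9ef, fe3a516}.
Reachable from 191637d: {191637d, 1e5539d, 53cb4f9, 5d72848, 7ac4b5d, e6efb20, f6bc9ef, fe3a516}.
Only in 7dd62d9's history (ahead): {7dd62d9, 826875d} — 2.
Only in 191637d's history (behind): {} — 0.

2 ahead, 0 behind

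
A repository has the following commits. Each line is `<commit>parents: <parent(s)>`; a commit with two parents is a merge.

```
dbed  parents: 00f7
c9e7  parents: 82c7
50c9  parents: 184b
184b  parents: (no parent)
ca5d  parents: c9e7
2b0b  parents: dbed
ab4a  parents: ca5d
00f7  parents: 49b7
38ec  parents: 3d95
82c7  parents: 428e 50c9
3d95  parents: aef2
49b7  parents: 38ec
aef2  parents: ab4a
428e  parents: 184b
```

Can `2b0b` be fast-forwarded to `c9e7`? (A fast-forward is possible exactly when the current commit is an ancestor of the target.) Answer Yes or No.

A fast-forward from 2b0b to c9e7 is possible iff 2b0b is an ancestor of c9e7.
Ancestors of c9e7: {184b, 428e, 50c9, 82c7, c9e7}.
2b0b is not among them, so fast-forward is not possible.

No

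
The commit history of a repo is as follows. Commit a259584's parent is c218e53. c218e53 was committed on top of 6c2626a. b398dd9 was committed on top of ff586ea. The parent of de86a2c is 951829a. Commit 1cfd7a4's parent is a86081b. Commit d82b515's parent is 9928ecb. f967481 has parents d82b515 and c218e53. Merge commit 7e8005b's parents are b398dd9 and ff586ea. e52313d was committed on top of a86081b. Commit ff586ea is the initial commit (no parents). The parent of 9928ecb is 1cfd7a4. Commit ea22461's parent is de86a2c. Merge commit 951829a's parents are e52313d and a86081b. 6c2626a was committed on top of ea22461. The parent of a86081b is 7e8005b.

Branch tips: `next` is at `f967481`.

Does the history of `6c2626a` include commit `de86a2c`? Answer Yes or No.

Ancestors of 6c2626a (commits reachable by following parents): {6c2626a, 7e8005b, 951829a, a86081b, b398dd9, de86a2c, e52313d, ea22461, ff586ea}.
de86a2c is in that set, so it is an ancestor of 6c2626a.

Yes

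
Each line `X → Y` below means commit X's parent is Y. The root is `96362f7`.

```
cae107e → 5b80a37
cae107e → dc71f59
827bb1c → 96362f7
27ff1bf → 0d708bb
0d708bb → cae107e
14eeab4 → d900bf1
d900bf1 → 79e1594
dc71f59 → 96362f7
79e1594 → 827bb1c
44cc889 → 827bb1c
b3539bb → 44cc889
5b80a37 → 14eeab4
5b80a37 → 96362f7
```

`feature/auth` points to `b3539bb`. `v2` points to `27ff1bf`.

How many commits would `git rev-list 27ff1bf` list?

10

Walking parent pointers from 27ff1bf: reachable set = {0d708bb, 14eeab4, 27ff1bf, 5b80a37, 79e1594, 827bb1c, 96362f7, cae107e, d900bf1, dc71f59}.
That is 10 commits.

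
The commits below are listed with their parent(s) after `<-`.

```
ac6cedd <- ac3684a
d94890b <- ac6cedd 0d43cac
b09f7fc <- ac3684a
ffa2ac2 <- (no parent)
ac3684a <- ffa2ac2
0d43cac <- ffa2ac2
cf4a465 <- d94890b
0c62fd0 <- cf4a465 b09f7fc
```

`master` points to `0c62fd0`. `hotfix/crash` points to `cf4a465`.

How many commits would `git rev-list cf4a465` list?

Walking parent pointers from cf4a465: reachable set = {0d43cac, ac3684a, ac6cedd, cf4a465, d94890b, ffa2ac2}.
That is 6 commits.

6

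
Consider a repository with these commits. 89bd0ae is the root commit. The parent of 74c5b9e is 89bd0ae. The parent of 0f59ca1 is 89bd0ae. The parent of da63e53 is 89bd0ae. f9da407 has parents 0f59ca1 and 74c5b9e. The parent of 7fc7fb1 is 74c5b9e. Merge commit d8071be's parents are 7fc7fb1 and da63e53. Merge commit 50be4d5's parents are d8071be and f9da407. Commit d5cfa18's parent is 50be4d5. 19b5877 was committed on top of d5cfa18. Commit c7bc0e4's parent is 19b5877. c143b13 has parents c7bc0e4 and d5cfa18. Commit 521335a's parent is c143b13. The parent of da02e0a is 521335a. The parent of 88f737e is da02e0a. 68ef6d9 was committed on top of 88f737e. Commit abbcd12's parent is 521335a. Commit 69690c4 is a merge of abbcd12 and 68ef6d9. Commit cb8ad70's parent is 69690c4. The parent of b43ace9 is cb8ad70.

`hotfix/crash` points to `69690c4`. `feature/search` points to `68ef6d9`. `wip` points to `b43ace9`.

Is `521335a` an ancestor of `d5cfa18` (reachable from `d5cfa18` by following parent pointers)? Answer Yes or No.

No

Ancestors of d5cfa18: {0f59ca1, 50be4d5, 74c5b9e, 7fc7fb1, 89bd0ae, d5cfa18, d8071be, da63e53, f9da407}.
521335a is not in that set, so it is not an ancestor of d5cfa18.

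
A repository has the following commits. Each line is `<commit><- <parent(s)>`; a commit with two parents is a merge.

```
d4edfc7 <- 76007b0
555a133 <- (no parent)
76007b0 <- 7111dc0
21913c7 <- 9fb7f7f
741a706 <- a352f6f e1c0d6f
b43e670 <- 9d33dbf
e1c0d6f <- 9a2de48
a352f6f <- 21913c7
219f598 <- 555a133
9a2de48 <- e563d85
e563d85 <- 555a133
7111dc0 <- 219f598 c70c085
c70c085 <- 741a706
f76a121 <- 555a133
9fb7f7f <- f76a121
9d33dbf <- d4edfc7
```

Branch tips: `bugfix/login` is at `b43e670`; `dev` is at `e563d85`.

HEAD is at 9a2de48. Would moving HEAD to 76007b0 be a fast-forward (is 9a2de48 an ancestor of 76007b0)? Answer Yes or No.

A fast-forward from 9a2de48 to 76007b0 is possible iff 9a2de48 is an ancestor of 76007b0.
Ancestors of 76007b0: {21913c7, 219f598, 555a133, 7111dc0, 741a706, 76007b0, 9a2de48, 9fb7f7f, a352f6f, c70c085, e1c0d6f, e563d85, f76a121}.
9a2de48 is among them, so fast-forward is possible.

Yes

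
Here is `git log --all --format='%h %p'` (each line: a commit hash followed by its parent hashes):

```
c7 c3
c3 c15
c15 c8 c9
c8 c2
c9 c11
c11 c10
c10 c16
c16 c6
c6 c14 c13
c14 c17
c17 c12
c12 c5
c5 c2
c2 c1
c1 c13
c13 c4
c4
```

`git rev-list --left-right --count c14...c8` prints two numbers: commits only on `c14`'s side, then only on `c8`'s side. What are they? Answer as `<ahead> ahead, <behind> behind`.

4 ahead, 1 behind

Reachable from c14: {c1, c12, c13, c14, c17, c2, c4, c5}.
Reachable from c8: {c1, c13, c2, c4, c8}.
Only in c14's history (ahead): {c12, c14, c17, c5} — 4.
Only in c8's history (behind): {c8} — 1.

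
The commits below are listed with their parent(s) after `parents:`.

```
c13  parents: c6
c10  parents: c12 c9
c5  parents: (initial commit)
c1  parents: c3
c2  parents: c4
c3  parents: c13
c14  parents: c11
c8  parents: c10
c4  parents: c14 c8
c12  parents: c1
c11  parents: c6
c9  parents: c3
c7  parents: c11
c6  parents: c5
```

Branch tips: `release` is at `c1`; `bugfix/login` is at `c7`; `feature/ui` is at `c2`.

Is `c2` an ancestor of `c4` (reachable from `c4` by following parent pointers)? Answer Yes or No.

No

Ancestors of c4: {c1, c10, c11, c12, c13, c14, c3, c4, c5, c6, c8, c9}.
c2 is not in that set, so it is not an ancestor of c4.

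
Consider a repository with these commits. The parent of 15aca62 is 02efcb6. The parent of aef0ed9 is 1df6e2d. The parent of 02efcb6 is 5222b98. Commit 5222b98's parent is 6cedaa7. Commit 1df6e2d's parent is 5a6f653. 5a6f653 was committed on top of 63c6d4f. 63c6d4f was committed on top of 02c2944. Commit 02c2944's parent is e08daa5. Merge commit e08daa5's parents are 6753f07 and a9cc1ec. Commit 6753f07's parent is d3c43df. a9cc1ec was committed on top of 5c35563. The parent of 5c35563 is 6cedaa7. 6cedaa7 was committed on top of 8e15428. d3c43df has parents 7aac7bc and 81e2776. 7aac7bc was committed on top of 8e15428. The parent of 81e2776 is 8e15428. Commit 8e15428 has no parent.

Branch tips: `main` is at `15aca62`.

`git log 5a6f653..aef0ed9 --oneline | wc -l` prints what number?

Reachable from aef0ed9: {02c2944, 1df6e2d, 5a6f653, 5c35563, 63c6d4f, 6753f07, 6cedaa7, 7aac7bc, 81e2776, 8e15428, a9cc1ec, aef0ed9, d3c43df, e08daa5}.
Reachable from 5a6f653: {02c2944, 5a6f653, 5c35563, 63c6d4f, 6753f07, 6cedaa7, 7aac7bc, 81e2776, 8e15428, a9cc1ec, d3c43df, e08daa5}.
In aef0ed9's history but not 5a6f653's: {1df6e2d, aef0ed9} — 2 commits.

2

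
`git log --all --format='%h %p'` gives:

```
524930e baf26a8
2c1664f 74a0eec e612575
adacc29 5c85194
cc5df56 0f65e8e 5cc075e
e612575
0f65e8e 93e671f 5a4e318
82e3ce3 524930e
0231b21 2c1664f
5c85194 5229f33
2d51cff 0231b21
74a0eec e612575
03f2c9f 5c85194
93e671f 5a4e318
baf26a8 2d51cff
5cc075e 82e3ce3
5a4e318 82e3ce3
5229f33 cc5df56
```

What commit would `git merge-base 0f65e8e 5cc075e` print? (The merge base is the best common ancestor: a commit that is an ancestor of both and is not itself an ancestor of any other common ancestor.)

82e3ce3

Ancestors of 0f65e8e: {0231b21, 0f65e8e, 2c1664f, 2d51cff, 524930e, 5a4e318, 74a0eec, 82e3ce3, 93e671f, baf26a8, e612575}.
Ancestors of 5cc075e: {0231b21, 2c1664f, 2d51cff, 524930e, 5cc075e, 74a0eec, 82e3ce3, baf26a8, e612575}.
Common ancestors: {0231b21, 2c1664f, 2d51cff, 524930e, 74a0eec, 82e3ce3, baf26a8, e612575}.
Among these, 82e3ce3 is not an ancestor of any other common ancestor — it is the merge base.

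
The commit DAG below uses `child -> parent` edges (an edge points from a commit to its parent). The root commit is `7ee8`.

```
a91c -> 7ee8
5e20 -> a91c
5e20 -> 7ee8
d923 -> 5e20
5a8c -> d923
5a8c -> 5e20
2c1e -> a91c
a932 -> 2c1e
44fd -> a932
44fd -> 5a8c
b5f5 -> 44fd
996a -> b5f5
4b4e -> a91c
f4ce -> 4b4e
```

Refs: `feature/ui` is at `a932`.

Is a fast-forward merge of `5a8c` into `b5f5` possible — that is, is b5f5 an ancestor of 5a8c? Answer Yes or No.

A fast-forward from b5f5 to 5a8c is possible iff b5f5 is an ancestor of 5a8c.
Ancestors of 5a8c: {5a8c, 5e20, 7ee8, a91c, d923}.
b5f5 is not among them, so fast-forward is not possible.

No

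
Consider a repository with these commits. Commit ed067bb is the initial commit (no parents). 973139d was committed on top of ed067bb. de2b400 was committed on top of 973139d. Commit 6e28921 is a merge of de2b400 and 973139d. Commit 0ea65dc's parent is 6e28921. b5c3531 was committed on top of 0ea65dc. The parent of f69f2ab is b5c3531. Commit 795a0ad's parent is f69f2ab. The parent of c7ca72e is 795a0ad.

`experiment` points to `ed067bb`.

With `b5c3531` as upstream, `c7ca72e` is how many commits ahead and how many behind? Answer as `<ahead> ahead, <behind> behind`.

3 ahead, 0 behind

Reachable from c7ca72e: {0ea65dc, 6e28921, 795a0ad, 973139d, b5c3531, c7ca72e, de2b400, ed067bb, f69f2ab}.
Reachable from b5c3531: {0ea65dc, 6e28921, 973139d, b5c3531, de2b400, ed067bb}.
Only in c7ca72e's history (ahead): {795a0ad, c7ca72e, f69f2ab} — 3.
Only in b5c3531's history (behind): {} — 0.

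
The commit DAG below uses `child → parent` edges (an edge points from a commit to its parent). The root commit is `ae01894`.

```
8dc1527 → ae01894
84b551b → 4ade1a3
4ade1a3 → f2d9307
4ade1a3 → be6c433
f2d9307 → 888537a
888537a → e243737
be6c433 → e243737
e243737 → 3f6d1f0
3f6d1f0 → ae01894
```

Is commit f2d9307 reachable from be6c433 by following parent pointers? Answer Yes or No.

No

Ancestors of be6c433: {3f6d1f0, ae01894, be6c433, e243737}.
f2d9307 is not in that set, so it is not an ancestor of be6c433.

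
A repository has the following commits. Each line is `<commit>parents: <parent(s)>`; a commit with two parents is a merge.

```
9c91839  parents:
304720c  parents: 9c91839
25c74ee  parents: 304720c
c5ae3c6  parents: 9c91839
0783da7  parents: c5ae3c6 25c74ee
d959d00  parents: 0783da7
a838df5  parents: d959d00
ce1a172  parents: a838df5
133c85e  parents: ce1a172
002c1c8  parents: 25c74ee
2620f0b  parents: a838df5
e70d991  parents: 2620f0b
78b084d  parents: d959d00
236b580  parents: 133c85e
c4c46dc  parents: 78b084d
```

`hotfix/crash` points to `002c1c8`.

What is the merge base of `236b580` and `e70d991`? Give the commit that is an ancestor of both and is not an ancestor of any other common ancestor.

Ancestors of 236b580: {0783da7, 133c85e, 236b580, 25c74ee, 304720c, 9c91839, a838df5, c5ae3c6, ce1a172, d959d00}.
Ancestors of e70d991: {0783da7, 25c74ee, 2620f0b, 304720c, 9c91839, a838df5, c5ae3c6, d959d00, e70d991}.
Common ancestors: {0783da7, 25c74ee, 304720c, 9c91839, a838df5, c5ae3c6, d959d00}.
Among these, a838df5 is not an ancestor of any other common ancestor — it is the merge base.

a838df5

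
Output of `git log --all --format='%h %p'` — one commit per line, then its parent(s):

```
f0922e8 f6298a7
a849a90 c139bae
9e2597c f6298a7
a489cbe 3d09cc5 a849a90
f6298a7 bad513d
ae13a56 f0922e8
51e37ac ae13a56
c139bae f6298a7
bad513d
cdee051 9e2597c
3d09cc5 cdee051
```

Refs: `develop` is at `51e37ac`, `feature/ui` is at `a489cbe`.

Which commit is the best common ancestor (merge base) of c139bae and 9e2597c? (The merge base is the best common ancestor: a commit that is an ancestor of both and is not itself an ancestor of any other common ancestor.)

f6298a7

Ancestors of c139bae: {bad513d, c139bae, f6298a7}.
Ancestors of 9e2597c: {9e2597c, bad513d, f6298a7}.
Common ancestors: {bad513d, f6298a7}.
Among these, f6298a7 is not an ancestor of any other common ancestor — it is the merge base.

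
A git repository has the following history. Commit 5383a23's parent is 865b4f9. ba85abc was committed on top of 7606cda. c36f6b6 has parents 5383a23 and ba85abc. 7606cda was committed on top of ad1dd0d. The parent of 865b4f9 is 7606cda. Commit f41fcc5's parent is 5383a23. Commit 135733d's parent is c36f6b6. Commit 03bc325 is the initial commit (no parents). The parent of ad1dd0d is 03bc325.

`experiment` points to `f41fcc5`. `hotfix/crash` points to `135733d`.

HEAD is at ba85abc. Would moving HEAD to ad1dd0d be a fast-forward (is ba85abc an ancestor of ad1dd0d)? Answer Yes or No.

A fast-forward from ba85abc to ad1dd0d is possible iff ba85abc is an ancestor of ad1dd0d.
Ancestors of ad1dd0d: {03bc325, ad1dd0d}.
ba85abc is not among them, so fast-forward is not possible.

No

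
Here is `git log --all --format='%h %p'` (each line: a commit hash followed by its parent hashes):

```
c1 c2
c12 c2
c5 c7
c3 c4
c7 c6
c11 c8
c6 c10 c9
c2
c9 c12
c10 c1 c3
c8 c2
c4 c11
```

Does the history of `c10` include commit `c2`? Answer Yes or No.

Yes

Ancestors of c10 (commits reachable by following parents): {c1, c10, c11, c2, c3, c4, c8}.
c2 is in that set, so it is an ancestor of c10.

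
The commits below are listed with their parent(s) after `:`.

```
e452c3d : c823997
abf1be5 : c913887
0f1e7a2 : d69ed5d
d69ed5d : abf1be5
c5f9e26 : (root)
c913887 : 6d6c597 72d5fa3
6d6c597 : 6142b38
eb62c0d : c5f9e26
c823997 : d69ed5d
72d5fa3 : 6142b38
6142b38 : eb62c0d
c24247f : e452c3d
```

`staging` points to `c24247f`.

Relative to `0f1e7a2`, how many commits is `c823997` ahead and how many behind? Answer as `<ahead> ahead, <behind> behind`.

Reachable from c823997: {6142b38, 6d6c597, 72d5fa3, abf1be5, c5f9e26, c823997, c913887, d69ed5d, eb62c0d}.
Reachable from 0f1e7a2: {0f1e7a2, 6142b38, 6d6c597, 72d5fa3, abf1be5, c5f9e26, c913887, d69ed5d, eb62c0d}.
Only in c823997's history (ahead): {c823997} — 1.
Only in 0f1e7a2's history (behind): {0f1e7a2} — 1.

1 ahead, 1 behind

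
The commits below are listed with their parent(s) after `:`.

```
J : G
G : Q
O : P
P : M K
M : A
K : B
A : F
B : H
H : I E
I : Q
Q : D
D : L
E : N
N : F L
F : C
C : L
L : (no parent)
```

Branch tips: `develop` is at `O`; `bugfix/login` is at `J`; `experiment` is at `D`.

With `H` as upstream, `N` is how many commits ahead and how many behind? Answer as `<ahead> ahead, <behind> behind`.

0 ahead, 5 behind

Reachable from N: {C, F, L, N}.
Reachable from H: {C, D, E, F, H, I, L, N, Q}.
Only in N's history (ahead): {} — 0.
Only in H's history (behind): {D, E, H, I, Q} — 5.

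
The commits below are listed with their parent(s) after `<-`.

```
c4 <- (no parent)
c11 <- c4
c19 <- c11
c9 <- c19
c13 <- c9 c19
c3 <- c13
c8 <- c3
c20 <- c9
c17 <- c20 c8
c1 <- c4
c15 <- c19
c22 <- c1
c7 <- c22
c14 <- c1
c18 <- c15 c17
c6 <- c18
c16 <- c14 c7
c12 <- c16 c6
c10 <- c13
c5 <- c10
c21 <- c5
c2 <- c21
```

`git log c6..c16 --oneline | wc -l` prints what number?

Reachable from c16: {c1, c14, c16, c22, c4, c7}.
Reachable from c6: {c11, c13, c15, c17, c18, c19, c20, c3, c4, c6, c8, c9}.
In c16's history but not c6's: {c1, c14, c16, c22, c7} — 5 commits.

5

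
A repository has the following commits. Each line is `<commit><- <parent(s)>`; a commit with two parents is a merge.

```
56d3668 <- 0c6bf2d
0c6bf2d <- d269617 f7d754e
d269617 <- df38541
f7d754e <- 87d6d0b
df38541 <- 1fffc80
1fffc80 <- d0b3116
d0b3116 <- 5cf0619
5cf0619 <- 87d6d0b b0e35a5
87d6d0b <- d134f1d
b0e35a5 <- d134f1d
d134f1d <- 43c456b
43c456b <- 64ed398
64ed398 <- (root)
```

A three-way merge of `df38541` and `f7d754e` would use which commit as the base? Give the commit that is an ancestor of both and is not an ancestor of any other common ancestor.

Ancestors of df38541: {1fffc80, 43c456b, 5cf0619, 64ed398, 87d6d0b, b0e35a5, d0b3116, d134f1d, df38541}.
Ancestors of f7d754e: {43c456b, 64ed398, 87d6d0b, d134f1d, f7d754e}.
Common ancestors: {43c456b, 64ed398, 87d6d0b, d134f1d}.
Among these, 87d6d0b is not an ancestor of any other common ancestor — it is the merge base.

87d6d0b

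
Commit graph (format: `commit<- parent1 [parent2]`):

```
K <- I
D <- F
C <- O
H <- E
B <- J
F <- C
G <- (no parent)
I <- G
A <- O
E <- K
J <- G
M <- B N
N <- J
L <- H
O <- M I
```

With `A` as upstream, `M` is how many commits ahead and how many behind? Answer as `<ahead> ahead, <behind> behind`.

Reachable from M: {B, G, J, M, N}.
Reachable from A: {A, B, G, I, J, M, N, O}.
Only in M's history (ahead): {} — 0.
Only in A's history (behind): {A, I, O} — 3.

0 ahead, 3 behind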